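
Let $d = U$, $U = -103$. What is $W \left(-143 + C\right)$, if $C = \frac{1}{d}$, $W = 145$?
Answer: $- \frac{2135850}{103} \approx -20736.0$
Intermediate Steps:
$d = -103$
$C = - \frac{1}{103}$ ($C = \frac{1}{-103} = - \frac{1}{103} \approx -0.0097087$)
$W \left(-143 + C\right) = 145 \left(-143 - \frac{1}{103}\right) = 145 \left(- \frac{14730}{103}\right) = - \frac{2135850}{103}$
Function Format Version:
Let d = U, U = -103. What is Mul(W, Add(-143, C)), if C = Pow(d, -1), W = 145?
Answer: Rational(-2135850, 103) ≈ -20736.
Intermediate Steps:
d = -103
C = Rational(-1, 103) (C = Pow(-103, -1) = Rational(-1, 103) ≈ -0.0097087)
Mul(W, Add(-143, C)) = Mul(145, Add(-143, Rational(-1, 103))) = Mul(145, Rational(-14730, 103)) = Rational(-2135850, 103)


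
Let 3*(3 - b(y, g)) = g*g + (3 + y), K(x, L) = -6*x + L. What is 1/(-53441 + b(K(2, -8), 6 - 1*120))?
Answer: -3/173293 ≈ -1.7312e-5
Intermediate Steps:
K(x, L) = L - 6*x
b(y, g) = 2 - y/3 - g**2/3 (b(y, g) = 3 - (g*g + (3 + y))/3 = 3 - (g**2 + (3 + y))/3 = 3 - (3 + y + g**2)/3 = 3 + (-1 - y/3 - g**2/3) = 2 - y/3 - g**2/3)
1/(-53441 + b(K(2, -8), 6 - 1*120)) = 1/(-53441 + (2 - (-8 - 6*2)/3 - (6 - 1*120)**2/3)) = 1/(-53441 + (2 - (-8 - 12)/3 - (6 - 120)**2/3)) = 1/(-53441 + (2 - 1/3*(-20) - 1/3*(-114)**2)) = 1/(-53441 + (2 + 20/3 - 1/3*12996)) = 1/(-53441 + (2 + 20/3 - 4332)) = 1/(-53441 - 12970/3) = 1/(-173293/3) = -3/173293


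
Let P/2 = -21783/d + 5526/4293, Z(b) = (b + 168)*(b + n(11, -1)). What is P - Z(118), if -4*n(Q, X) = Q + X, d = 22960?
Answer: -180883679731/5475960 ≈ -33032.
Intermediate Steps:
n(Q, X) = -Q/4 - X/4 (n(Q, X) = -(Q + X)/4 = -Q/4 - X/4)
Z(b) = (168 + b)*(-5/2 + b) (Z(b) = (b + 168)*(b + (-¼*11 - ¼*(-1))) = (168 + b)*(b + (-11/4 + ¼)) = (168 + b)*(b - 5/2) = (168 + b)*(-5/2 + b))
P = 3706949/5475960 (P = 2*(-21783/22960 + 5526/4293) = 2*(-21783*1/22960 + 5526*(1/4293)) = 2*(-21783/22960 + 614/477) = 2*(3706949/10951920) = 3706949/5475960 ≈ 0.67695)
P - Z(118) = 3706949/5475960 - (-420 + 118² + (331/2)*118) = 3706949/5475960 - (-420 + 13924 + 19529) = 3706949/5475960 - 1*33033 = 3706949/5475960 - 33033 = -180883679731/5475960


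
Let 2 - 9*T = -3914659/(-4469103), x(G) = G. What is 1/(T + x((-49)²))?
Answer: 40221927/96577870274 ≈ 0.00041647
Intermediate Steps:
T = 5023547/40221927 (T = 2/9 - (-3914659)/(9*(-4469103)) = 2/9 - (-3914659)*(-1)/(9*4469103) = 2/9 - ⅑*3914659/4469103 = 2/9 - 3914659/40221927 = 5023547/40221927 ≈ 0.12490)
1/(T + x((-49)²)) = 1/(5023547/40221927 + (-49)²) = 1/(5023547/40221927 + 2401) = 1/(96577870274/40221927) = 40221927/96577870274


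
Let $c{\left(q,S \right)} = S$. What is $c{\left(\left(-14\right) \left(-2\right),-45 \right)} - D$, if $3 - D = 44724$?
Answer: $44676$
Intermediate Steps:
$D = -44721$ ($D = 3 - 44724 = -44721$)
$c{\left(\left(-14\right) \left(-2\right),-45 \right)} - D = -45 - -44721 = -45 + 44721 = 44676$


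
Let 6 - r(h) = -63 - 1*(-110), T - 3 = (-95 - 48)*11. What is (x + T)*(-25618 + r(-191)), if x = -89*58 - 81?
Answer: 174814767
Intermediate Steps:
T = -1570 (T = 3 + (-95 - 48)*11 = 3 - 143*11 = 3 - 1573 = -1570)
x = -5243 (x = -5162 - 81 = -5243)
r(h) = -41 (r(h) = 6 - (-63 - 1*(-110)) = 6 - (-63 + 110) = 6 - 1*47 = 6 - 47 = -41)
(x + T)*(-25618 + r(-191)) = (-5243 - 1570)*(-25618 - 41) = -6813*(-25659) = 174814767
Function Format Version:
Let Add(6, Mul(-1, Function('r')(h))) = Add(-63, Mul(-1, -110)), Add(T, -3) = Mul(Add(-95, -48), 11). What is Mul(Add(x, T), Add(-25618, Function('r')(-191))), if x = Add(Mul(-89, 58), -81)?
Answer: 174814767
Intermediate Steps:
T = -1570 (T = Add(3, Mul(Add(-95, -48), 11)) = Add(3, Mul(-143, 11)) = Add(3, -1573) = -1570)
x = -5243 (x = Add(-5162, -81) = -5243)
Function('r')(h) = -41 (Function('r')(h) = Add(6, Mul(-1, Add(-63, Mul(-1, -110)))) = Add(6, Mul(-1, Add(-63, 110))) = Add(6, Mul(-1, 47)) = Add(6, -47) = -41)
Mul(Add(x, T), Add(-25618, Function('r')(-191))) = Mul(Add(-5243, -1570), Add(-25618, -41)) = Mul(-6813, -25659) = 174814767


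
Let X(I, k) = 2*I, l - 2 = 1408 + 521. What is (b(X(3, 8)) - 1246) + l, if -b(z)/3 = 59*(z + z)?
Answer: -1439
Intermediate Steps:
l = 1931 (l = 2 + (1408 + 521) = 2 + 1929 = 1931)
b(z) = -354*z (b(z) = -177*(z + z) = -177*2*z = -354*z)
(b(X(3, 8)) - 1246) + l = (-708*3 - 1246) + 1931 = (-354*6 - 1246) + 1931 = (-2124 - 1246) + 1931 = -3370 + 1931 = -1439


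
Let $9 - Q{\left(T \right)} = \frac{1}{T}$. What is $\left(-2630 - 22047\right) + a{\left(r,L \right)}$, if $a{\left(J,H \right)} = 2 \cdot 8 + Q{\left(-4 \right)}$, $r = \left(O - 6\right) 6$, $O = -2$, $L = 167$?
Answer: $- \frac{98607}{4} \approx -24652.0$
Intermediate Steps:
$Q{\left(T \right)} = 9 - \frac{1}{T}$
$r = -48$ ($r = \left(-2 - 6\right) 6 = \left(-8\right) 6 = -48$)
$a{\left(J,H \right)} = \frac{101}{4}$ ($a{\left(J,H \right)} = 2 \cdot 8 + \left(9 - \frac{1}{-4}\right) = 16 + \left(9 - - \frac{1}{4}\right) = 16 + \left(9 + \frac{1}{4}\right) = 16 + \frac{37}{4} = \frac{101}{4}$)
$\left(-2630 - 22047\right) + a{\left(r,L \right)} = \left(-2630 - 22047\right) + \frac{101}{4} = -24677 + \frac{101}{4} = - \frac{98607}{4}$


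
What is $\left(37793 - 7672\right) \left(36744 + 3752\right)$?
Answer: $1219780016$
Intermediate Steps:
$\left(37793 - 7672\right) \left(36744 + 3752\right) = \left(37793 - 7672\right) 40496 = 30121 \cdot 40496 = 1219780016$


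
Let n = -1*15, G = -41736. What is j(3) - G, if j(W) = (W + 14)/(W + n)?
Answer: 500815/12 ≈ 41735.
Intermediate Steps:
n = -15
j(W) = (14 + W)/(-15 + W) (j(W) = (W + 14)/(W - 15) = (14 + W)/(-15 + W))
j(3) - G = (14 + 3)/(-15 + 3) - 1*(-41736) = 17/(-12) + 41736 = -1/12*17 + 41736 = -17/12 + 41736 = 500815/12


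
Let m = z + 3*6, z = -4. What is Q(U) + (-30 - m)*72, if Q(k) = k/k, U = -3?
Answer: -3167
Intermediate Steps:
Q(k) = 1
m = 14 (m = -4 + 3*6 = -4 + 18 = 14)
Q(U) + (-30 - m)*72 = 1 + (-30 - 1*14)*72 = 1 + (-30 - 14)*72 = 1 - 44*72 = 1 - 3168 = -3167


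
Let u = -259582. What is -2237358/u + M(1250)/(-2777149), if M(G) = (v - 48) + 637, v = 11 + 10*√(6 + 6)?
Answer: 3106660391571/360448945859 - 20*√3/2777149 ≈ 8.6189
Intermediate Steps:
v = 11 + 20*√3 (v = 11 + 10*√12 = 11 + 10*(2*√3) = 11 + 20*√3 ≈ 45.641)
M(G) = 600 + 20*√3 (M(G) = ((11 + 20*√3) - 48) + 637 = (-37 + 20*√3) + 637 = 600 + 20*√3)
-2237358/u + M(1250)/(-2777149) = -2237358/(-259582) + (600 + 20*√3)/(-2777149) = -2237358*(-1/259582) + (600 + 20*√3)*(-1/2777149) = 1118679/129791 + (-600/2777149 - 20*√3/2777149) = 3106660391571/360448945859 - 20*√3/2777149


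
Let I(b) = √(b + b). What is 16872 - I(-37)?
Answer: 16872 - I*√74 ≈ 16872.0 - 8.6023*I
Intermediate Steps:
I(b) = √2*√b (I(b) = √(2*b) = √2*√b)
16872 - I(-37) = 16872 - √2*√(-37) = 16872 - √2*I*√37 = 16872 - I*√74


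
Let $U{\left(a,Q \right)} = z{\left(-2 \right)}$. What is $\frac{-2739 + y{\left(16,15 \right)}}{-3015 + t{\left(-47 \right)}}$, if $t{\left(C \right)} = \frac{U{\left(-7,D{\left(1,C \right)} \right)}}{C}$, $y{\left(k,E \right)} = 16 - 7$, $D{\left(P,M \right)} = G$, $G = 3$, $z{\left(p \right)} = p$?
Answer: $\frac{128310}{141703} \approx 0.90549$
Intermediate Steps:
$D{\left(P,M \right)} = 3$
$y{\left(k,E \right)} = 9$ ($y{\left(k,E \right)} = 16 - 7 = 9$)
$U{\left(a,Q \right)} = -2$
$t{\left(C \right)} = - \frac{2}{C}$
$\frac{-2739 + y{\left(16,15 \right)}}{-3015 + t{\left(-47 \right)}} = \frac{-2739 + 9}{-3015 - \frac{2}{-47}} = - \frac{2730}{-3015 - - \frac{2}{47}} = - \frac{2730}{-3015 + \frac{2}{47}} = - \frac{2730}{- \frac{141703}{47}} = \left(-2730\right) \left(- \frac{47}{141703}\right) = \frac{128310}{141703}$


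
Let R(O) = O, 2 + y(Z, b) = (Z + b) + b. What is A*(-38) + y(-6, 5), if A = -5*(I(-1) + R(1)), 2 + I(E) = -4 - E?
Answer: -758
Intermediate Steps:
y(Z, b) = -2 + Z + 2*b (y(Z, b) = -2 + ((Z + b) + b) = -2 + (Z + 2*b) = -2 + Z + 2*b)
I(E) = -6 - E (I(E) = -2 + (-4 - E) = -6 - E)
A = 20 (A = -5*((-6 - 1*(-1)) + 1) = -5*((-6 + 1) + 1) = -5*(-5 + 1) = -5*(-4) = 20)
A*(-38) + y(-6, 5) = 20*(-38) + (-2 - 6 + 2*5) = -760 + (-2 - 6 + 10) = -760 + 2 = -758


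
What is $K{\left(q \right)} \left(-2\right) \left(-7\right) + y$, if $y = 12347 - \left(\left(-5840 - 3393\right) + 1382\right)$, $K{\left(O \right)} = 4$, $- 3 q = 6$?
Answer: $20254$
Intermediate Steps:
$q = -2$ ($q = \left(- \frac{1}{3}\right) 6 = -2$)
$y = 20198$ ($y = 12347 - \left(\left(-5840 - 3393\right) + 1382\right) = 12347 - \left(-9233 + 1382\right) = 12347 - -7851 = 12347 + 7851 = 20198$)
$K{\left(q \right)} \left(-2\right) \left(-7\right) + y = 4 \left(-2\right) \left(-7\right) + 20198 = \left(-8\right) \left(-7\right) + 20198 = 56 + 20198 = 20254$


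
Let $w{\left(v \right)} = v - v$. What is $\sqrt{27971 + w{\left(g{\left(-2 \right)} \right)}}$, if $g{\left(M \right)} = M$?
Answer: $\sqrt{27971} \approx 167.25$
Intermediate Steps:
$w{\left(v \right)} = 0$
$\sqrt{27971 + w{\left(g{\left(-2 \right)} \right)}} = \sqrt{27971 + 0} = \sqrt{27971}$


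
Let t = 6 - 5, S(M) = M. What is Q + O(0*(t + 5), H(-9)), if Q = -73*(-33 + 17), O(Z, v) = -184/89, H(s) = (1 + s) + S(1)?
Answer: 103768/89 ≈ 1165.9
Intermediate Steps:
t = 1
H(s) = 2 + s (H(s) = (1 + s) + 1 = 2 + s)
O(Z, v) = -184/89 (O(Z, v) = -184*1/89 = -184/89)
Q = 1168 (Q = -73*(-16) = 1168)
Q + O(0*(t + 5), H(-9)) = 1168 - 184/89 = 103768/89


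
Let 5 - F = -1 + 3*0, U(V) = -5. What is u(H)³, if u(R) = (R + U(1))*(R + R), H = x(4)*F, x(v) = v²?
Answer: 5333691138048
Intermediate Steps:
F = 6 (F = 5 - (-1 + 3*0) = 5 - (-1 + 0) = 5 - 1*(-1) = 5 + 1 = 6)
H = 96 (H = 4²*6 = 16*6 = 96)
u(R) = 2*R*(-5 + R) (u(R) = (R - 5)*(R + R) = (-5 + R)*(2*R) = 2*R*(-5 + R))
u(H)³ = (2*96*(-5 + 96))³ = (2*96*91)³ = 17472³ = 5333691138048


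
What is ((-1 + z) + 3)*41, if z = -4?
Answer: -82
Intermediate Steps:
((-1 + z) + 3)*41 = ((-1 - 4) + 3)*41 = (-5 + 3)*41 = -2*41 = -82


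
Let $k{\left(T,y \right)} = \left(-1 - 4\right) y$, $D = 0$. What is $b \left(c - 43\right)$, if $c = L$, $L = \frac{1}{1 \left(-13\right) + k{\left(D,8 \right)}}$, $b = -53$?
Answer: $2280$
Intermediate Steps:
$k{\left(T,y \right)} = - 5 y$
$L = - \frac{1}{53}$ ($L = \frac{1}{1 \left(-13\right) - 40} = \frac{1}{-13 - 40} = \frac{1}{-53} = - \frac{1}{53} \approx -0.018868$)
$c = - \frac{1}{53} \approx -0.018868$
$b \left(c - 43\right) = - 53 \left(- \frac{1}{53} - 43\right) = \left(-53\right) \left(- \frac{2280}{53}\right) = 2280$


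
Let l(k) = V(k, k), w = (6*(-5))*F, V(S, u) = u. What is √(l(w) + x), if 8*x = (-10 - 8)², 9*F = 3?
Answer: √122/2 ≈ 5.5227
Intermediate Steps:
F = ⅓ (F = (⅑)*3 = ⅓ ≈ 0.33333)
w = -10 (w = (6*(-5))*(⅓) = -30*⅓ = -10)
l(k) = k
x = 81/2 (x = (-10 - 8)²/8 = (⅛)*(-18)² = (⅛)*324 = 81/2 ≈ 40.500)
√(l(w) + x) = √(-10 + 81/2) = √(61/2) = √122/2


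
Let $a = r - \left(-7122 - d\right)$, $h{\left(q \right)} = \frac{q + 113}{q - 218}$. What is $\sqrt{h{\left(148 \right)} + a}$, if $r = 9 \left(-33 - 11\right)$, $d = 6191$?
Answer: $\frac{\sqrt{63275030}}{70} \approx 113.64$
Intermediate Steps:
$h{\left(q \right)} = \frac{113 + q}{-218 + q}$
$r = -396$ ($r = 9 \left(-44\right) = -396$)
$a = 12917$ ($a = -396 - \left(-7122 - 6191\right) = -396 - -13313 = -396 + 13313 = 12917$)
$\sqrt{h{\left(148 \right)} + a} = \sqrt{\frac{113 + 148}{-218 + 148} + 12917} = \sqrt{\frac{1}{-70} \cdot 261 + 12917} = \sqrt{\left(- \frac{1}{70}\right) 261 + 12917} = \sqrt{- \frac{261}{70} + 12917} = \sqrt{\frac{903929}{70}} = \frac{\sqrt{63275030}}{70}$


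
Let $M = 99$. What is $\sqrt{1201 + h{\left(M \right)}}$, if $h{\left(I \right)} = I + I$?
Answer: $\sqrt{1399} \approx 37.403$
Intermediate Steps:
$h{\left(I \right)} = 2 I$
$\sqrt{1201 + h{\left(M \right)}} = \sqrt{1201 + 2 \cdot 99} = \sqrt{1201 + 198} = \sqrt{1399}$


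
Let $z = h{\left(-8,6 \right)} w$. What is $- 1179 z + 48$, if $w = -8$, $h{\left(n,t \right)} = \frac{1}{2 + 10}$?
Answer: $834$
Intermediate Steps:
$h{\left(n,t \right)} = \frac{1}{12}$
$z = - \frac{2}{3}$ ($z = \frac{1}{12} \left(-8\right) = - \frac{2}{3} \approx -0.66667$)
$- 1179 z + 48 = \left(-1179\right) \left(- \frac{2}{3}\right) + 48 = 786 + 48 = 834$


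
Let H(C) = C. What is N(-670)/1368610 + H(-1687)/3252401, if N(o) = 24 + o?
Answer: -2204948058/2225634266305 ≈ -0.00099071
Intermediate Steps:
N(-670)/1368610 + H(-1687)/3252401 = (24 - 670)/1368610 - 1687/3252401 = -646*1/1368610 - 1687*1/3252401 = -323/684305 - 1687/3252401 = -2204948058/2225634266305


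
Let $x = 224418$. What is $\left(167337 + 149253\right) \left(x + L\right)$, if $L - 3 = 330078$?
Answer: $175548838410$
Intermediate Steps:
$L = 330081$ ($L = 3 + 330078 = 330081$)
$\left(167337 + 149253\right) \left(x + L\right) = \left(167337 + 149253\right) \left(224418 + 330081\right) = 316590 \cdot 554499 = 175548838410$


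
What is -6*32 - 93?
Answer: -285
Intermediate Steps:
-6*32 - 93 = -192 - 93 = -285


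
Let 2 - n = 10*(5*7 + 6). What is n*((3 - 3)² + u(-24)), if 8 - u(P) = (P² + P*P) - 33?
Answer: 453288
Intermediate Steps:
u(P) = 41 - 2*P² (u(P) = 8 - ((P² + P*P) - 33) = 8 - ((P² + P²) - 33) = 8 - (2*P² - 33) = 8 - (-33 + 2*P²) = 8 + (33 - 2*P²) = 41 - 2*P²)
n = -408 (n = 2 - 10*(5*7 + 6) = 2 - 10*(35 + 6) = 2 - 10*41 = 2 - 1*410 = 2 - 410 = -408)
n*((3 - 3)² + u(-24)) = -408*((3 - 3)² + (41 - 2*(-24)²)) = -408*(0² + (41 - 2*576)) = -408*(0 + (41 - 1152)) = -408*(0 - 1111) = -408*(-1111) = 453288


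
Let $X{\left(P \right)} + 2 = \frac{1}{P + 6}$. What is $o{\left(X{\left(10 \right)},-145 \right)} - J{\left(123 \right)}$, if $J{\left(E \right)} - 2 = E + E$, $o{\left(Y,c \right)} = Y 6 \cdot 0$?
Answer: $-248$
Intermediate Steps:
$X{\left(P \right)} = -2 + \frac{1}{6 + P}$ ($X{\left(P \right)} = -2 + \frac{1}{P + 6} = -2 + \frac{1}{6 + P}$)
$o{\left(Y,c \right)} = 0$ ($o{\left(Y,c \right)} = 6 Y 0 = 0$)
$J{\left(E \right)} = 2 + 2 E$ ($J{\left(E \right)} = 2 + \left(E + E\right) = 2 + 2 E$)
$o{\left(X{\left(10 \right)},-145 \right)} - J{\left(123 \right)} = 0 - \left(2 + 2 \cdot 123\right) = 0 - \left(2 + 246\right) = 0 - 248 = -248$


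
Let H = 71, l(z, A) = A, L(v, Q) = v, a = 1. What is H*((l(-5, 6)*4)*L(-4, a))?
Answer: -6816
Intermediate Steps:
H*((l(-5, 6)*4)*L(-4, a)) = 71*((6*4)*(-4)) = 71*(24*(-4)) = 71*(-96) = -6816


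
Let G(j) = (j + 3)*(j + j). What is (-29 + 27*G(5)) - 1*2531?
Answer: -400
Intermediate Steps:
G(j) = 2*j*(3 + j) (G(j) = (3 + j)*(2*j) = 2*j*(3 + j))
(-29 + 27*G(5)) - 1*2531 = (-29 + 27*(2*5*(3 + 5))) - 1*2531 = (-29 + 27*(2*5*8)) - 2531 = (-29 + 27*80) - 2531 = (-29 + 2160) - 2531 = 2131 - 2531 = -400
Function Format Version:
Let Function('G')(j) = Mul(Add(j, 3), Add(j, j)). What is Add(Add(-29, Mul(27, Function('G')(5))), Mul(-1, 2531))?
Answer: -400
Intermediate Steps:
Function('G')(j) = Mul(2, j, Add(3, j)) (Function('G')(j) = Mul(Add(3, j), Mul(2, j)) = Mul(2, j, Add(3, j)))
Add(Add(-29, Mul(27, Function('G')(5))), Mul(-1, 2531)) = Add(Add(-29, Mul(27, Mul(2, 5, Add(3, 5)))), Mul(-1, 2531)) = Add(Add(-29, Mul(27, Mul(2, 5, 8))), -2531) = Add(Add(-29, Mul(27, 80)), -2531) = Add(Add(-29, 2160), -2531) = Add(2131, -2531) = -400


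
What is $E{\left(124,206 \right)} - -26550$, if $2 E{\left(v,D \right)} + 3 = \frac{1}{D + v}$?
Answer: $\frac{17522011}{660} \approx 26549.0$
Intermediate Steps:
$E{\left(v,D \right)} = - \frac{3}{2} + \frac{1}{2 \left(D + v\right)}$
$E{\left(124,206 \right)} - -26550 = \frac{1 - 618 - 372}{2 \left(206 + 124\right)} - -26550 = \frac{1 - 618 - 372}{2 \cdot 330} + 26550 = \frac{1}{2} \cdot \frac{1}{330} \left(-989\right) + 26550 = - \frac{989}{660} + 26550 = \frac{17522011}{660}$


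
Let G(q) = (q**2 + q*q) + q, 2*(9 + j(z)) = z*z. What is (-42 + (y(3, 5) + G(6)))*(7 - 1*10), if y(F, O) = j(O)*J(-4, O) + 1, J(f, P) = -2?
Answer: -90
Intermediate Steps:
j(z) = -9 + z**2/2 (j(z) = -9 + (z*z)/2 = -9 + z**2/2)
G(q) = q + 2*q**2 (G(q) = (q**2 + q**2) + q = 2*q**2 + q = q + 2*q**2)
y(F, O) = 19 - O**2 (y(F, O) = (-9 + O**2/2)*(-2) + 1 = (18 - O**2) + 1 = 19 - O**2)
(-42 + (y(3, 5) + G(6)))*(7 - 1*10) = (-42 + ((19 - 1*5**2) + 6*(1 + 2*6)))*(7 - 1*10) = (-42 + ((19 - 1*25) + 6*(1 + 12)))*(7 - 10) = (-42 + ((19 - 25) + 6*13))*(-3) = (-42 + (-6 + 78))*(-3) = (-42 + 72)*(-3) = 30*(-3) = -90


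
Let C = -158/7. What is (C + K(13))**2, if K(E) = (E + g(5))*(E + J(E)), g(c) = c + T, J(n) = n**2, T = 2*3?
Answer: 925254724/49 ≈ 1.8883e+7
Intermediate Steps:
T = 6
C = -158/7 (C = -158*1/7 = -158/7 ≈ -22.571)
g(c) = 6 + c (g(c) = c + 6 = 6 + c)
K(E) = (11 + E)*(E + E**2) (K(E) = (E + (6 + 5))*(E + E**2) = (E + 11)*(E + E**2) = (11 + E)*(E + E**2))
(C + K(13))**2 = (-158/7 + 13*(11 + 13**2 + 12*13))**2 = (-158/7 + 13*(11 + 169 + 156))**2 = (-158/7 + 13*336)**2 = (-158/7 + 4368)**2 = (30418/7)**2 = 925254724/49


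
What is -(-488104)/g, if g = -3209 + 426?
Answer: -488104/2783 ≈ -175.39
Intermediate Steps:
g = -2783
-(-488104)/g = -(-488104)/(-2783) = -(-488104)*(-1)/2783 = -97*5032/2783 = -488104/2783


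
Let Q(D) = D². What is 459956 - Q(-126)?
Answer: 444080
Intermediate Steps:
459956 - Q(-126) = 459956 - 1*(-126)² = 459956 - 1*15876 = 459956 - 15876 = 444080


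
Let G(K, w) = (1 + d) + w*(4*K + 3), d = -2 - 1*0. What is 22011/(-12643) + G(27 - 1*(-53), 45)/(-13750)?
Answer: -243202306/86920625 ≈ -2.7980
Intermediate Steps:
d = -2 (d = -2 + 0 = -2)
G(K, w) = -1 + w*(3 + 4*K) (G(K, w) = (1 - 2) + w*(4*K + 3) = -1 + w*(3 + 4*K))
22011/(-12643) + G(27 - 1*(-53), 45)/(-13750) = 22011/(-12643) + (-1 + 3*45 + 4*(27 - 1*(-53))*45)/(-13750) = 22011*(-1/12643) + (-1 + 135 + 4*(27 + 53)*45)*(-1/13750) = -22011/12643 + (-1 + 135 + 4*80*45)*(-1/13750) = -22011/12643 + (-1 + 135 + 14400)*(-1/13750) = -22011/12643 + 14534*(-1/13750) = -22011/12643 - 7267/6875 = -243202306/86920625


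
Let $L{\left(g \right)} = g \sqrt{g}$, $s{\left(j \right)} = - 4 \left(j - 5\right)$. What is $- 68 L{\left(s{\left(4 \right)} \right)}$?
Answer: $-544$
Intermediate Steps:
$s{\left(j \right)} = 20 - 4 j$ ($s{\left(j \right)} = - 4 \left(-5 + j\right) = 20 - 4 j$)
$L{\left(g \right)} = g^{\frac{3}{2}}$
$- 68 L{\left(s{\left(4 \right)} \right)} = - 68 \left(20 - 16\right)^{\frac{3}{2}} = - 68 \cdot 4^{\frac{3}{2}} = \left(-68\right) 8 = -544$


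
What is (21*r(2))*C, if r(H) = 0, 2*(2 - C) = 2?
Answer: 0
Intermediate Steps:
C = 1 (C = 2 - 1/2*2 = 2 - 1 = 1)
(21*r(2))*C = (21*0)*1 = 0*1 = 0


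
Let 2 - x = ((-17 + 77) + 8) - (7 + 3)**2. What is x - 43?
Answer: -9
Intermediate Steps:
x = 34 (x = 2 - (((-17 + 77) + 8) - (7 + 3)**2) = 2 - ((60 + 8) - 1*10**2) = 2 - (68 - 1*100) = 2 - (68 - 100) = 2 - 1*(-32) = 2 + 32 = 34)
x - 43 = 34 - 43 = -9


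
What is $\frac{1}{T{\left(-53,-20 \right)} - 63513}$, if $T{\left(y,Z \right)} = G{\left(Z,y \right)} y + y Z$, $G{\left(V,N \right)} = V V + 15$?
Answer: $- \frac{1}{84448} \approx -1.1842 \cdot 10^{-5}$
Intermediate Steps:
$G{\left(V,N \right)} = 15 + V^{2}$ ($G{\left(V,N \right)} = V^{2} + 15 = 15 + V^{2}$)
$T{\left(y,Z \right)} = Z y + y \left(15 + Z^{2}\right)$ ($T{\left(y,Z \right)} = \left(15 + Z^{2}\right) y + y Z = y \left(15 + Z^{2}\right) + Z y = Z y + y \left(15 + Z^{2}\right)$)
$\frac{1}{T{\left(-53,-20 \right)} - 63513} = \frac{1}{- 53 \left(15 - 20 + \left(-20\right)^{2}\right) - 63513} = \frac{1}{- 53 \left(15 - 20 + 400\right) - 63513} = \frac{1}{\left(-53\right) 395 - 63513} = \frac{1}{-20935 - 63513} = \frac{1}{-84448} = - \frac{1}{84448}$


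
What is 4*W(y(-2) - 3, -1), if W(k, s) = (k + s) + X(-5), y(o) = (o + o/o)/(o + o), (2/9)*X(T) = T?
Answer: -105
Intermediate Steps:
X(T) = 9*T/2
y(o) = (1 + o)/(2*o) (y(o) = (o + 1)/((2*o)) = (1 + o)*(1/(2*o)) = (1 + o)/(2*o))
W(k, s) = -45/2 + k + s (W(k, s) = (k + s) + (9/2)*(-5) = (k + s) - 45/2 = -45/2 + k + s)
4*W(y(-2) - 3, -1) = 4*(-45/2 + ((½)*(1 - 2)/(-2) - 3) - 1) = 4*(-45/2 + ((½)*(-½)*(-1) - 3) - 1) = 4*(-45/2 + (¼ - 3) - 1) = 4*(-45/2 - 11/4 - 1) = 4*(-105/4) = -105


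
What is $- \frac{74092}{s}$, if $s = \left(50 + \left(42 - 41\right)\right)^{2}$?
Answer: $- \frac{74092}{2601} \approx -28.486$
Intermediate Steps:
$s = 2601$ ($s = \left(50 + 1\right)^{2} = 51^{2} = 2601$)
$- \frac{74092}{s} = - \frac{74092}{2601}$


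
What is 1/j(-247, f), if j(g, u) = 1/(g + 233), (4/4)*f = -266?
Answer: -14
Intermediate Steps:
f = -266
j(g, u) = 1/(233 + g)
1/j(-247, f) = 1/(1/(233 - 247)) = 1/(1/(-14)) = 1/(-1/14) = -14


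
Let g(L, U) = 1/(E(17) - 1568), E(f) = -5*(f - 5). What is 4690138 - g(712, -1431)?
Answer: 7635544665/1628 ≈ 4.6901e+6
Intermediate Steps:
E(f) = 25 - 5*f (E(f) = -5*(-5 + f) = 25 - 5*f)
g(L, U) = -1/1628 (g(L, U) = 1/((25 - 5*17) - 1568) = 1/((25 - 85) - 1568) = 1/(-60 - 1568) = 1/(-1628) = -1/1628)
4690138 - g(712, -1431) = 4690138 - 1*(-1/1628) = 4690138 + 1/1628 = 7635544665/1628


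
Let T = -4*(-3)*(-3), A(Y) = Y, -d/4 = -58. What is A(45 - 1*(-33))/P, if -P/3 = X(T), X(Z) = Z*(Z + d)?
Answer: 13/3528 ≈ 0.0036848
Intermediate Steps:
d = 232 (d = -4*(-58) = 232)
T = -36 (T = 12*(-3) = -36)
X(Z) = Z*(232 + Z) (X(Z) = Z*(Z + 232) = Z*(232 + Z))
P = 21168 (P = -(-108)*(232 - 36) = -(-108)*196 = -3*(-7056) = 21168)
A(45 - 1*(-33))/P = (45 - 1*(-33))/21168 = (45 + 33)*(1/21168) = 78*(1/21168) = 13/3528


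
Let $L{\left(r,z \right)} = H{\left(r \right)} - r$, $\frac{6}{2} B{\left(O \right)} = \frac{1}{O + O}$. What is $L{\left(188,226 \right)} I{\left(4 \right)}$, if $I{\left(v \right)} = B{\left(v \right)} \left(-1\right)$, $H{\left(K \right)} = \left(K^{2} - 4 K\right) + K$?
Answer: $- \frac{4324}{3} \approx -1441.3$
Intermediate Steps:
$B{\left(O \right)} = \frac{1}{6 O}$ ($B{\left(O \right)} = \frac{1}{3 \left(O + O\right)} = \frac{1}{3 \cdot 2 O} = \frac{\frac{1}{2} \frac{1}{O}}{3} = \frac{1}{6 O}$)
$H{\left(K \right)} = K^{2} - 3 K$
$I{\left(v \right)} = - \frac{1}{6 v}$ ($I{\left(v \right)} = \frac{1}{6 v} \left(-1\right) = - \frac{1}{6 v}$)
$L{\left(r,z \right)} = - r + r \left(-3 + r\right)$ ($L{\left(r,z \right)} = r \left(-3 + r\right) - r = - r + r \left(-3 + r\right)$)
$L{\left(188,226 \right)} I{\left(4 \right)} = 188 \left(-4 + 188\right) \left(- \frac{1}{6 \cdot 4}\right) = 188 \cdot 184 \left(\left(- \frac{1}{6}\right) \frac{1}{4}\right) = 34592 \left(- \frac{1}{24}\right) = - \frac{4324}{3}$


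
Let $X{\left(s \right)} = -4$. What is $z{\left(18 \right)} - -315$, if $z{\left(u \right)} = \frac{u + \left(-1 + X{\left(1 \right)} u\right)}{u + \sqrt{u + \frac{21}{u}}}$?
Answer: $\frac{570195}{1829} + \frac{55 \sqrt{690}}{1829} \approx 312.54$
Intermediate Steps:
$z{\left(u \right)} = \frac{-1 - 3 u}{u + \sqrt{u + \frac{21}{u}}}$ ($z{\left(u \right)} = \frac{u - \left(1 + 4 u\right)}{u + \sqrt{u + \frac{21}{u}}} = \frac{-1 - 3 u}{u + \sqrt{u + \frac{21}{u}}}$)
$z{\left(18 \right)} - -315 = \frac{-1 - 54}{18 + \sqrt{18 + \frac{21}{18}}} - -315 = \frac{-1 - 54}{18 + \sqrt{18 + 21 \cdot \frac{1}{18}}} + 315 = \frac{1}{18 + \sqrt{18 + \frac{7}{6}}} \left(-55\right) + 315 = \frac{1}{18 + \sqrt{\frac{115}{6}}} \left(-55\right) + 315 = \frac{1}{18 + \frac{\sqrt{690}}{6}} \left(-55\right) + 315 = - \frac{55}{18 + \frac{\sqrt{690}}{6}} + 315 = 315 - \frac{55}{18 + \frac{\sqrt{690}}{6}}$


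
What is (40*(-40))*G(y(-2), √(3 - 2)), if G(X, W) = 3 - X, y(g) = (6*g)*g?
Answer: 33600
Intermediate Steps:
y(g) = 6*g²
(40*(-40))*G(y(-2), √(3 - 2)) = (40*(-40))*(3 - 6*(-2)²) = -1600*(3 - 6*4) = -1600*(3 - 1*24) = -1600*(3 - 24) = -1600*(-21) = 33600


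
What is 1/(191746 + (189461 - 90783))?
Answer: 1/290424 ≈ 3.4432e-6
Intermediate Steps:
1/(191746 + (189461 - 90783)) = 1/(191746 + 98678) = 1/290424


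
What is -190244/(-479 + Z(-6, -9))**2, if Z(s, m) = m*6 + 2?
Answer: -190244/281961 ≈ -0.67472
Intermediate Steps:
Z(s, m) = 2 + 6*m (Z(s, m) = 6*m + 2 = 2 + 6*m)
-190244/(-479 + Z(-6, -9))**2 = -190244/(-479 + (2 + 6*(-9)))**2 = -190244/(-479 + (2 - 54))**2 = -190244/(-479 - 52)**2 = -190244/((-531)**2) = -190244/281961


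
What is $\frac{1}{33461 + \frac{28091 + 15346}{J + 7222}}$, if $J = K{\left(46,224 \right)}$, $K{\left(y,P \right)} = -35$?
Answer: $\frac{7187}{240527644} \approx 2.988 \cdot 10^{-5}$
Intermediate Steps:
$J = -35$
$\frac{1}{33461 + \frac{28091 + 15346}{J + 7222}} = \frac{1}{33461 + \frac{28091 + 15346}{-35 + 7222}} = \frac{1}{33461 + \frac{43437}{7187}} = \frac{1}{\frac{240527644}{7187}} = \frac{7187}{240527644}$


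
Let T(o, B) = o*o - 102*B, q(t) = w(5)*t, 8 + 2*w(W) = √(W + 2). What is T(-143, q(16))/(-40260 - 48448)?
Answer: -26977/88708 + 204*√7/22177 ≈ -0.27977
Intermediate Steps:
w(W) = -4 + √(2 + W)/2 (w(W) = -4 + √(W + 2)/2 = -4 + √(2 + W)/2)
q(t) = t*(-4 + √7/2) (q(t) = (-4 + √(2 + 5)/2)*t = (-4 + √7/2)*t = t*(-4 + √7/2))
T(o, B) = o² - 102*B
T(-143, q(16))/(-40260 - 48448) = ((-143)² - 51*16*(-8 + √7))/(-40260 - 48448) = (20449 - 102*(-64 + 8*√7))/(-88708) = (20449 + (6528 - 816*√7))*(-1/88708) = (26977 - 816*√7)*(-1/88708) = -26977/88708 + 204*√7/22177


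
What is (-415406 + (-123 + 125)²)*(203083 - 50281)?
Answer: -63474256404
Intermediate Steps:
(-415406 + (-123 + 125)²)*(203083 - 50281) = (-415406 + 2²)*152802 = (-415406 + 4)*152802 = -415402*152802 = -63474256404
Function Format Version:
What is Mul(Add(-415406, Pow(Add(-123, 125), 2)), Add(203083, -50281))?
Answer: -63474256404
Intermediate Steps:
Mul(Add(-415406, Pow(Add(-123, 125), 2)), Add(203083, -50281)) = Mul(Add(-415406, Pow(2, 2)), 152802) = Mul(Add(-415406, 4), 152802) = Mul(-415402, 152802) = -63474256404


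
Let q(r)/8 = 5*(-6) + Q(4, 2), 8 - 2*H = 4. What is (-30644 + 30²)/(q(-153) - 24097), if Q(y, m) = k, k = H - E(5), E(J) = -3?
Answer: 2288/1869 ≈ 1.2242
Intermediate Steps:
H = 2 (H = 4 - ½*4 = 4 - 2 = 2)
k = 5 (k = 2 - 1*(-3) = 2 + 3 = 5)
Q(y, m) = 5
q(r) = -200 (q(r) = 8*(5*(-6) + 5) = 8*(-30 + 5) = 8*(-25) = -200)
(-30644 + 30²)/(q(-153) - 24097) = (-30644 + 30²)/(-200 - 24097) = (-30644 + 900)/(-24297) = -29744*(-1/24297) = 2288/1869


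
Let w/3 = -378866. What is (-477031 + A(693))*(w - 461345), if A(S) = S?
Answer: 761160972734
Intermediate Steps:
w = -1136598 (w = 3*(-378866) = -1136598)
(-477031 + A(693))*(w - 461345) = (-477031 + 693)*(-1136598 - 461345) = -476338*(-1597943) = 761160972734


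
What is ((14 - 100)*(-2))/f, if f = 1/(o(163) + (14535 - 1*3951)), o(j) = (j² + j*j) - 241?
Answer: 10918732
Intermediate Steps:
o(j) = -241 + 2*j² (o(j) = (j² + j²) - 241 = 2*j² - 241 = -241 + 2*j²)
f = 1/63481 (f = 1/((-241 + 2*163²) + (14535 - 1*3951)) = 1/((-241 + 2*26569) + (14535 - 3951)) = 1/((-241 + 53138) + 10584) = 1/(52897 + 10584) = 1/63481 ≈ 1.5753e-5)
((14 - 100)*(-2))/f = ((14 - 100)*(-2))/(1/63481) = -86*(-2)*63481 = 172*63481 = 10918732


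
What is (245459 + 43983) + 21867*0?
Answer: 289442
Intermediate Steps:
(245459 + 43983) + 21867*0 = 289442 + 0 = 289442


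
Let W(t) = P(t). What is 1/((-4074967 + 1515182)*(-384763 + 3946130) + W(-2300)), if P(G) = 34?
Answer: -1/9116333826061 ≈ -1.0969e-13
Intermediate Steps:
W(t) = 34
1/((-4074967 + 1515182)*(-384763 + 3946130) + W(-2300)) = 1/((-4074967 + 1515182)*(-384763 + 3946130) + 34) = 1/(-2559785*3561367 + 34) = 1/(-9116333826095 + 34) = 1/(-9116333826061) = -1/9116333826061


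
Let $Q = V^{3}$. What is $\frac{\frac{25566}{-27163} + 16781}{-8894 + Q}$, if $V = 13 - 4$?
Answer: $- \frac{455796737}{221785895} \approx -2.0551$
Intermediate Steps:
$V = 9$ ($V = 13 - 4 = 9$)
$Q = 729$ ($Q = 9^{3} = 729$)
$\frac{\frac{25566}{-27163} + 16781}{-8894 + Q} = \frac{\frac{25566}{-27163} + 16781}{-8894 + 729} = \frac{25566 \left(- \frac{1}{27163}\right) + 16781}{-8165} = \left(- \frac{25566}{27163} + 16781\right) \left(- \frac{1}{8165}\right) = \frac{455796737}{27163} \left(- \frac{1}{8165}\right) = - \frac{455796737}{221785895}$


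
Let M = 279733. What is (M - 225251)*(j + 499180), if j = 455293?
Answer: 52001597986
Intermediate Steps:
(M - 225251)*(j + 499180) = (279733 - 225251)*(455293 + 499180) = 54482*954473 = 52001597986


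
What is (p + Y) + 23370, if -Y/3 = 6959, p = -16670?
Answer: -14177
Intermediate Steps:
Y = -20877 (Y = -3*6959 = -20877)
(p + Y) + 23370 = (-16670 - 20877) + 23370 = -37547 + 23370 = -14177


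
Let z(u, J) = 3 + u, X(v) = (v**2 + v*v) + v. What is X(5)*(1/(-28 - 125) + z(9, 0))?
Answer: 100925/153 ≈ 659.64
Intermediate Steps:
X(v) = v + 2*v**2 (X(v) = (v**2 + v**2) + v = 2*v**2 + v = v + 2*v**2)
X(5)*(1/(-28 - 125) + z(9, 0)) = (5*(1 + 2*5))*(1/(-28 - 125) + (3 + 9)) = (5*(1 + 10))*(1/(-153) + 12) = (5*11)*(-1/153 + 12) = 55*(1835/153) = 100925/153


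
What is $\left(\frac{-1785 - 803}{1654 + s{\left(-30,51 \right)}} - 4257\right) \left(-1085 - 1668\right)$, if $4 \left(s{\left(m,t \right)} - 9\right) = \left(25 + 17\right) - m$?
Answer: $\frac{19707639565}{1681} \approx 1.1724 \cdot 10^{7}$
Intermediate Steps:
$s{\left(m,t \right)} = \frac{39}{2} - \frac{m}{4}$ ($s{\left(m,t \right)} = 9 + \frac{\left(25 + 17\right) - m}{4} = 9 + \frac{42 - m}{4} = 9 - \left(- \frac{21}{2} + \frac{m}{4}\right) = \frac{39}{2} - \frac{m}{4}$)
$\left(\frac{-1785 - 803}{1654 + s{\left(-30,51 \right)}} - 4257\right) \left(-1085 - 1668\right) = \left(\frac{-1785 - 803}{1654 + \left(\frac{39}{2} - - \frac{15}{2}\right)} - 4257\right) \left(-1085 - 1668\right) = \left(- \frac{2588}{1654 + \left(\frac{39}{2} + \frac{15}{2}\right)} - 4257\right) \left(-2753\right) = \left(- \frac{2588}{1654 + 27} - 4257\right) \left(-2753\right) = \left(- \frac{2588}{1681} - 4257\right) \left(-2753\right) = \left(- \frac{7158605}{1681}\right) \left(-2753\right) = \frac{19707639565}{1681}$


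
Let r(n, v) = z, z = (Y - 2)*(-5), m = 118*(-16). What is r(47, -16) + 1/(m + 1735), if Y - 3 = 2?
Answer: -2296/153 ≈ -15.007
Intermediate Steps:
m = -1888
Y = 5 (Y = 3 + 2 = 5)
z = -15 (z = (5 - 2)*(-5) = 3*(-5) = -15)
r(n, v) = -15
r(47, -16) + 1/(m + 1735) = -15 + 1/(-1888 + 1735) = -15 + 1/(-153) = -15 - 1/153 = -2296/153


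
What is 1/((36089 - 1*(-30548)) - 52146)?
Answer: 1/14491 ≈ 6.9008e-5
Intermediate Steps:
1/((36089 - 1*(-30548)) - 52146) = 1/((36089 + 30548) - 52146) = 1/(66637 - 52146) = 1/14491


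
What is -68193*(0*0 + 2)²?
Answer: -272772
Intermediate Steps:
-68193*(0*0 + 2)² = -68193*(0 + 2)² = -68193*2² = -68193*4 = -272772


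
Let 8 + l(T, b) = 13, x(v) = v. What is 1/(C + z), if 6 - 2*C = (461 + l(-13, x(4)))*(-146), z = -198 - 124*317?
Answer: -1/5485 ≈ -0.00018232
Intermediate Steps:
l(T, b) = 5 (l(T, b) = -8 + 13 = 5)
z = -39506 (z = -198 - 39308 = -39506)
C = 34021 (C = 3 - (461 + 5)*(-146)/2 = 3 - 233*(-146) = 3 - 1/2*(-68036) = 3 + 34018 = 34021)
1/(C + z) = 1/(34021 - 39506) = 1/(-5485) = -1/5485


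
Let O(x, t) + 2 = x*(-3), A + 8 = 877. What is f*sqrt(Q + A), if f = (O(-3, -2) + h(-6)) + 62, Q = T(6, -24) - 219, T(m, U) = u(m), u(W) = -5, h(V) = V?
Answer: 63*sqrt(645) ≈ 1600.0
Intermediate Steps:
A = 869 (A = -8 + 877 = 869)
T(m, U) = -5
Q = -224 (Q = -5 - 219 = -224)
O(x, t) = -2 - 3*x (O(x, t) = -2 + x*(-3) = -2 - 3*x)
f = 63 (f = ((-2 - 3*(-3)) - 6) + 62 = ((-2 + 9) - 6) + 62 = (7 - 6) + 62 = 1 + 62 = 63)
f*sqrt(Q + A) = 63*sqrt(-224 + 869) = 63*sqrt(645)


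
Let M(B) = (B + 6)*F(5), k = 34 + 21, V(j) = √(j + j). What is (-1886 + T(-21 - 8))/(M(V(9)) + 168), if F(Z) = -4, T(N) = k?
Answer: -1831/142 - 1831*√2/1704 ≈ -14.414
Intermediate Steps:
V(j) = √2*√j (V(j) = √(2*j) = √2*√j)
k = 55
T(N) = 55
M(B) = -24 - 4*B (M(B) = (B + 6)*(-4) = (6 + B)*(-4) = -24 - 4*B)
(-1886 + T(-21 - 8))/(M(V(9)) + 168) = (-1886 + 55)/((-24 - 4*√2*√9) + 168) = -1831/((-24 - 4*√2*3) + 168) = -1831/((-24 - 12*√2) + 168) = -1831/(144 - 12*√2)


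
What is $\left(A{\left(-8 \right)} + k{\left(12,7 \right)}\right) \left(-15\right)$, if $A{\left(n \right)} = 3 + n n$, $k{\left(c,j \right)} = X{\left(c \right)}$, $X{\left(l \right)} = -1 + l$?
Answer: $-1170$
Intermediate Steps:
$k{\left(c,j \right)} = -1 + c$
$A{\left(n \right)} = 3 + n^{2}$
$\left(A{\left(-8 \right)} + k{\left(12,7 \right)}\right) \left(-15\right) = \left(\left(3 + \left(-8\right)^{2}\right) + \left(-1 + 12\right)\right) \left(-15\right) = \left(\left(3 + 64\right) + 11\right) \left(-15\right) = \left(67 + 11\right) \left(-15\right) = 78 \left(-15\right) = -1170$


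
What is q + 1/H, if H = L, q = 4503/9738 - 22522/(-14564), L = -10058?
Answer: 119391321233/59436171894 ≈ 2.0087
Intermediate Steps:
q = 11870872/5909343 (q = 4503*(1/9738) - 22522*(-1/14564) = 1501/3246 + 11261/7282 = 11870872/5909343 ≈ 2.0088)
H = -10058
q + 1/H = 11870872/5909343 + 1/(-10058) = 11870872/5909343 - 1/10058 = 119391321233/59436171894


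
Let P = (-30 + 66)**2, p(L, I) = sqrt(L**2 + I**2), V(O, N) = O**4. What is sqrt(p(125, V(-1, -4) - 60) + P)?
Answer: sqrt(1296 + sqrt(19106)) ≈ 37.871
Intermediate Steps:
p(L, I) = sqrt(I**2 + L**2)
P = 1296 (P = 36**2 = 1296)
sqrt(p(125, V(-1, -4) - 60) + P) = sqrt(sqrt(((-1)**4 - 60)**2 + 125**2) + 1296) = sqrt(sqrt((1 - 60)**2 + 15625) + 1296) = sqrt(sqrt((-59)**2 + 15625) + 1296) = sqrt(sqrt(3481 + 15625) + 1296) = sqrt(sqrt(19106) + 1296) = sqrt(1296 + sqrt(19106))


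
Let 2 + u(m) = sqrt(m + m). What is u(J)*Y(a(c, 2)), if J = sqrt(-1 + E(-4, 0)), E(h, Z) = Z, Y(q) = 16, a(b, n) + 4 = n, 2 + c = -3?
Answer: -16 + 16*I ≈ -16.0 + 16.0*I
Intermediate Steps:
c = -5 (c = -2 - 3 = -5)
a(b, n) = -4 + n
J = I (J = sqrt(-1 + 0) = sqrt(-1) = I ≈ 1.0*I)
u(m) = -2 + sqrt(2)*sqrt(m) (u(m) = -2 + sqrt(m + m) = -2 + sqrt(2*m) = -2 + sqrt(2)*sqrt(m))
u(J)*Y(a(c, 2)) = (-2 + sqrt(2)*sqrt(I))*16 = -32 + 16*sqrt(2)*sqrt(I)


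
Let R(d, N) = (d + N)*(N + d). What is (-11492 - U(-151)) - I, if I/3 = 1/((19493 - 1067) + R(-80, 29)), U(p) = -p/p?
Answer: -80540420/7009 ≈ -11491.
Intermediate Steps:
U(p) = -1 (U(p) = -1*1 = -1)
R(d, N) = (N + d)**2 (R(d, N) = (N + d)*(N + d) = (N + d)**2)
I = 1/7009 (I = 3/((19493 - 1067) + (29 - 80)**2) = 3/(18426 + (-51)**2) = 3/(18426 + 2601) = 3/21027 = 3*(1/21027) = 1/7009 ≈ 0.00014267)
(-11492 - U(-151)) - I = (-11492 - 1*(-1)) - 1*1/7009 = (-11492 + 1) - 1/7009 = -11491 - 1/7009 = -80540420/7009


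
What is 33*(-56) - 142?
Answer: -1990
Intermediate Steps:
33*(-56) - 142 = -1848 - 142 = -1990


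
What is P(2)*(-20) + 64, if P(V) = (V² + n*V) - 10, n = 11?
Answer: -256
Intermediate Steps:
P(V) = -10 + V² + 11*V (P(V) = (V² + 11*V) - 10 = -10 + V² + 11*V)
P(2)*(-20) + 64 = (-10 + 2² + 11*2)*(-20) + 64 = (-10 + 4 + 22)*(-20) + 64 = 16*(-20) + 64 = -320 + 64 = -256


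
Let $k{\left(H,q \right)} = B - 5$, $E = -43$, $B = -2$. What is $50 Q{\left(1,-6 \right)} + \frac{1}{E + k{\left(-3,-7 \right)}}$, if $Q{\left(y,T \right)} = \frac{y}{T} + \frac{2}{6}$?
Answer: $\frac{1247}{150} \approx 8.3133$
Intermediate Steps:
$k{\left(H,q \right)} = -7$ ($k{\left(H,q \right)} = -2 - 5 = -7$)
$Q{\left(y,T \right)} = \frac{1}{3} + \frac{y}{T}$ ($Q{\left(y,T \right)} = \frac{y}{T} + 2 \cdot \frac{1}{6} = \frac{y}{T} + \frac{1}{3} = \frac{1}{3} + \frac{y}{T}$)
$50 Q{\left(1,-6 \right)} + \frac{1}{E + k{\left(-3,-7 \right)}} = 50 \frac{1 + \frac{1}{3} \left(-6\right)}{-6} + \frac{1}{-43 - 7} = 50 \left(- \frac{1 - 2}{6}\right) + \frac{1}{-50} = 50 \left(\left(- \frac{1}{6}\right) \left(-1\right)\right) - \frac{1}{50} = 50 \cdot \frac{1}{6} - \frac{1}{50} = \frac{25}{3} - \frac{1}{50} = \frac{1247}{150}$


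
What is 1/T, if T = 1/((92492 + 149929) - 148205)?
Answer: 94216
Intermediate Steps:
T = 1/94216 (T = 1/(242421 - 148205) = 1/94216 ≈ 1.0614e-5)
1/T = 1/(1/94216) = 94216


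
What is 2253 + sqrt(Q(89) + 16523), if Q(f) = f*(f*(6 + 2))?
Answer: 2253 + sqrt(79891) ≈ 2535.6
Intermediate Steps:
Q(f) = 8*f**2 (Q(f) = f*(f*8) = f*(8*f) = 8*f**2)
2253 + sqrt(Q(89) + 16523) = 2253 + sqrt(8*89**2 + 16523) = 2253 + sqrt(8*7921 + 16523) = 2253 + sqrt(63368 + 16523) = 2253 + sqrt(79891)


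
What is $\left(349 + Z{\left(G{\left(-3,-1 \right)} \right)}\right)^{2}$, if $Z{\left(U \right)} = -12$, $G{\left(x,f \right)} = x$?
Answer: $113569$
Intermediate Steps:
$\left(349 + Z{\left(G{\left(-3,-1 \right)} \right)}\right)^{2} = \left(349 - 12\right)^{2} = 337^{2} = 113569$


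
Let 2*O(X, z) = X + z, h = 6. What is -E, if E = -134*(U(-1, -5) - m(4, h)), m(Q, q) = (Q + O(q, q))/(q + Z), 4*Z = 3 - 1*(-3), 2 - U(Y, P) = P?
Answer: 2278/3 ≈ 759.33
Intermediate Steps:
O(X, z) = X/2 + z/2 (O(X, z) = (X + z)/2 = X/2 + z/2)
U(Y, P) = 2 - P
Z = 3/2 (Z = (3 - 1*(-3))/4 = (3 + 3)/4 = (¼)*6 = 3/2 ≈ 1.5000)
m(Q, q) = (Q + q)/(3/2 + q) (m(Q, q) = (Q + (q/2 + q/2))/(q + 3/2) = (Q + q)/(3/2 + q))
E = -2278/3 (E = -134*((2 - 1*(-5)) - 2*(4 + 6)/(3 + 2*6)) = -134*((2 + 5) - 2*10/(3 + 12)) = -134*(7 - 2*10/15) = -134*(7 - 1*4/3) = -134*(7 - 4/3) = -134*17/3 = -2278/3 ≈ -759.33)
-E = -1*(-2278/3) = 2278/3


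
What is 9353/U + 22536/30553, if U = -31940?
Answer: 434037631/975862820 ≈ 0.44477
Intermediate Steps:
9353/U + 22536/30553 = 9353/(-31940) + 22536/30553 = 9353*(-1/31940) + 22536*(1/30553) = -9353/31940 + 22536/30553 = 434037631/975862820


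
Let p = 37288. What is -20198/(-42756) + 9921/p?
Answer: 294331325/398571432 ≈ 0.73847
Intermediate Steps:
-20198/(-42756) + 9921/p = -20198/(-42756) + 9921/37288 = -20198*(-1/42756) + 9921*(1/37288) = 10099/21378 + 9921/37288 = 294331325/398571432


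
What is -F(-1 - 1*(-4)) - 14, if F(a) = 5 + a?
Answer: -22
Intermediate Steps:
-F(-1 - 1*(-4)) - 14 = -(5 + (-1 - 1*(-4))) - 14 = -(5 + (-1 + 4)) - 14 = -(5 + 3) - 14 = -1*8 - 14 = -8 - 14 = -22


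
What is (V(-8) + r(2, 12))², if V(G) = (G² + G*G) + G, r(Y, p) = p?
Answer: 17424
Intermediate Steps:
V(G) = G + 2*G² (V(G) = (G² + G²) + G = 2*G² + G = G + 2*G²)
(V(-8) + r(2, 12))² = (-8*(1 + 2*(-8)) + 12)² = (-8*(1 - 16) + 12)² = (-8*(-15) + 12)² = (120 + 12)² = 132² = 17424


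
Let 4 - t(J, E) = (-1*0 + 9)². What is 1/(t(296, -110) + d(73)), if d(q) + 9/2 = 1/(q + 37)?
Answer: -55/4482 ≈ -0.012271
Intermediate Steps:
t(J, E) = -77 (t(J, E) = 4 - (-1*0 + 9)² = 4 - (0 + 9)² = 4 - 1*9² = 4 - 1*81 = 4 - 81 = -77)
d(q) = -9/2 + 1/(37 + q) (d(q) = -9/2 + 1/(q + 37) = -9/2 + 1/(37 + q))
1/(t(296, -110) + d(73)) = 1/(-77 + (-331 - 9*73)/(2*(37 + 73))) = 1/(-77 + (½)*(-331 - 657)/110) = 1/(-77 + (½)*(1/110)*(-988)) = 1/(-77 - 247/55) = 1/(-4482/55) = -55/4482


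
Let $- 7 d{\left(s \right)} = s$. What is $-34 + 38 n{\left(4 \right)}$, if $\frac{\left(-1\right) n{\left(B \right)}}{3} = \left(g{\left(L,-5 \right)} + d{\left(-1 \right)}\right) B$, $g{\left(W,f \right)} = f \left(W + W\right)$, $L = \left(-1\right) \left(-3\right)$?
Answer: $\frac{95066}{7} \approx 13581.0$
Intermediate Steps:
$d{\left(s \right)} = - \frac{s}{7}$
$L = 3$
$g{\left(W,f \right)} = 2 W f$ ($g{\left(W,f \right)} = f 2 W = 2 W f$)
$n{\left(B \right)} = \frac{627 B}{7}$ ($n{\left(B \right)} = - 3 \left(2 \cdot 3 \left(-5\right) - - \frac{1}{7}\right) B = - 3 \left(-30 + \frac{1}{7}\right) B = - 3 \left(- \frac{209 B}{7}\right) = \frac{627 B}{7}$)
$-34 + 38 n{\left(4 \right)} = -34 + 38 \cdot \frac{627}{7} \cdot 4 = -34 + 38 \cdot \frac{2508}{7} = -34 + \frac{95304}{7} = \frac{95066}{7}$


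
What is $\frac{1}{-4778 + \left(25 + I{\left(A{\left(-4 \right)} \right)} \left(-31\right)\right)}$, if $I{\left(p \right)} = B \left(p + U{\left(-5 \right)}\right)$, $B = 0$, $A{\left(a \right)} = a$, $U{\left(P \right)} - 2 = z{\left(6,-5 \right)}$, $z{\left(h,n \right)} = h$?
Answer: $- \frac{1}{4753} \approx -0.00021039$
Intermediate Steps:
$U{\left(P \right)} = 8$ ($U{\left(P \right)} = 2 + 6 = 8$)
$I{\left(p \right)} = 0$ ($I{\left(p \right)} = 0 \left(p + 8\right) = 0 \left(8 + p\right) = 0$)
$\frac{1}{-4778 + \left(25 + I{\left(A{\left(-4 \right)} \right)} \left(-31\right)\right)} = \frac{1}{-4778 + \left(25 + 0 \left(-31\right)\right)} = \frac{1}{-4778 + \left(25 + 0\right)} = \frac{1}{-4778 + 25} = \frac{1}{-4753} = - \frac{1}{4753}$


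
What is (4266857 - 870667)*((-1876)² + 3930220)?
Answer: 25300243439240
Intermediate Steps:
(4266857 - 870667)*((-1876)² + 3930220) = 3396190*(3519376 + 3930220) = 3396190*7449596 = 25300243439240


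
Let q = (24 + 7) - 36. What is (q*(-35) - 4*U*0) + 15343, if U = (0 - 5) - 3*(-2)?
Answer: 15518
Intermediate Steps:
U = 1 (U = -5 + 6 = 1)
q = -5 (q = 31 - 36 = -5)
(q*(-35) - 4*U*0) + 15343 = (-5*(-35) - 4*1*0) + 15343 = (175 - 4*0) + 15343 = (175 + 0) + 15343 = 175 + 15343 = 15518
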